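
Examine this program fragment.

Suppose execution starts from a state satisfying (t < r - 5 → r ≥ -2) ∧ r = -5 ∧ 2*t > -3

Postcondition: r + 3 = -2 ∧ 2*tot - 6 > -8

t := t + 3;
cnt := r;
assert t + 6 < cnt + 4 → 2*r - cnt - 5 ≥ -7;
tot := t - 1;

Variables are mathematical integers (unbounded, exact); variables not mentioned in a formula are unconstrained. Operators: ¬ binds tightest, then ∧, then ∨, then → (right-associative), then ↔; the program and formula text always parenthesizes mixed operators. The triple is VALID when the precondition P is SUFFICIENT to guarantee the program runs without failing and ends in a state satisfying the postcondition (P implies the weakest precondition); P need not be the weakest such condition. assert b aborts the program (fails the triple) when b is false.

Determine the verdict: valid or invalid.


Working backward. After the program, the postcondition r + 3 = -2 ∧ 2*tot - 6 > -8 must hold; in canonical form it is r = -5 ∧ 2*tot > -2.
Before tot := t - 1: r = -5 ∧ 2*t > 0
Before assert t + 6 < cnt + 4 → 2*r - cnt - 5 ≥ -7: (t < cnt - 2 → 2*r ≥ cnt - 2) ∧ r = -5 ∧ 2*t > 0
Before cnt := r: (t < r - 2 → r ≥ -2) ∧ r = -5 ∧ 2*t > 0
Before t := t + 3: (t < r - 5 → r ≥ -2) ∧ r = -5 ∧ 2*t > -6
The weakest precondition is (t < r - 5 → r ≥ -2) ∧ r = -5 ∧ 2*t > -6.
Check whether (t < r - 5 → r ≥ -2) ∧ r = -5 ∧ 2*t > -3 implies it.
Every state satisfying the precondition satisfies the weakest precondition: the implication holds.
Answer: valid


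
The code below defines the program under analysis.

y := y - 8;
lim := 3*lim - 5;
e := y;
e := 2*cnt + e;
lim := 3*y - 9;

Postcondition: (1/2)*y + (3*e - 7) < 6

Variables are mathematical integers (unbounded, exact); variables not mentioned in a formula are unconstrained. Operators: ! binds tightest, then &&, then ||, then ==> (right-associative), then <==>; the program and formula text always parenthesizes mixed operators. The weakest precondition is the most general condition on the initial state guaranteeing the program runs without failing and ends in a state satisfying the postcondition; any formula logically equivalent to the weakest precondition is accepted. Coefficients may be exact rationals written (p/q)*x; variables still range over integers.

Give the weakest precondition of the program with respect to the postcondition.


Working backward. After the program, the postcondition (1/2)*y + (3*e - 7) < 6 must hold; in canonical form it is 3*e + (1/2)*y < 13.
Before lim := 3*y - 9: 3*e + (1/2)*y < 13
Before e := 2*cnt + e: 6*cnt + 3*e + (1/2)*y < 13
Before e := y: 6*cnt + (7/2)*y < 13
Before lim := 3*lim - 5: 6*cnt + (7/2)*y < 13
Before y := y - 8: 6*cnt + (7/2)*y < 41
Answer: WP = 6*cnt + (7/2)*y < 41


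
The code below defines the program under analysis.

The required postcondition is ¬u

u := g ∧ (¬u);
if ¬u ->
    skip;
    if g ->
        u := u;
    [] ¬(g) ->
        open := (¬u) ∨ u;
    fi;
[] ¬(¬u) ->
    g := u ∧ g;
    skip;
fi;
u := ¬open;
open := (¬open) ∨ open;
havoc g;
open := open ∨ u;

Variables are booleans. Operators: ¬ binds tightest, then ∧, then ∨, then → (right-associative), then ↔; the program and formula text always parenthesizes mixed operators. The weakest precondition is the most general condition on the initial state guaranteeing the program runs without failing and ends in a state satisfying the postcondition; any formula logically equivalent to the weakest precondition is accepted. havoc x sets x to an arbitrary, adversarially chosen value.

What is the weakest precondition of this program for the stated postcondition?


Working backward. After the program, ¬u must hold.
Before open := open ∨ u: ¬u
Before havoc g: ¬u
Before open := (¬open) ∨ open: ¬u
Before u := ¬open: open
Then branch requires g → open; else branch requires open.
Before the if: ((¬u) → (g → open)) ∧ (u → open)
Before u := g ∧ (¬u): ((¬(g ∧ (¬u))) → (g → open)) ∧ ((g ∧ (¬u)) → open)
Answer: WP = ((¬(g ∧ (¬u))) → (g → open)) ∧ ((g ∧ (¬u)) → open)


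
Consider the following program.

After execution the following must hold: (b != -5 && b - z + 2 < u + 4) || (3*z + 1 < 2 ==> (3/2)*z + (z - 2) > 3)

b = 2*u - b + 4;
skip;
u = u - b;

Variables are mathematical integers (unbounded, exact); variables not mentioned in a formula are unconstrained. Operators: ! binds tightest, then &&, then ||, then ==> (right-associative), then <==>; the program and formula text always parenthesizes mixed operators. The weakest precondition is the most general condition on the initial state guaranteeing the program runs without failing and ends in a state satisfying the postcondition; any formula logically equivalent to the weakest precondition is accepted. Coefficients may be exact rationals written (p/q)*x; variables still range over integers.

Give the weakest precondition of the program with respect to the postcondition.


Working backward. After the program, the postcondition (b != -5 && b - z + 2 < u + 4) || (3*z + 1 < 2 ==> (3/2)*z + (z - 2) > 3) must hold; in canonical form it is (b != -5 && b < u + z + 2) || (3*z < 1 ==> (5/2)*z > 5).
Before u := u - b: (b != -5 && 2*b < u + z + 2) || (3*z < 1 ==> (5/2)*z > 5)
Before skip: (b != -5 && 2*b < u + z + 2) || (3*z < 1 ==> (5/2)*z > 5)
Before b := 2*u - b + 4: (2*u != b - 9 && 3*u < 2*b + z - 6) || (3*z < 1 ==> (5/2)*z > 5)
Answer: WP = (2*u != b - 9 && 3*u < 2*b + z - 6) || (3*z < 1 ==> (5/2)*z > 5)


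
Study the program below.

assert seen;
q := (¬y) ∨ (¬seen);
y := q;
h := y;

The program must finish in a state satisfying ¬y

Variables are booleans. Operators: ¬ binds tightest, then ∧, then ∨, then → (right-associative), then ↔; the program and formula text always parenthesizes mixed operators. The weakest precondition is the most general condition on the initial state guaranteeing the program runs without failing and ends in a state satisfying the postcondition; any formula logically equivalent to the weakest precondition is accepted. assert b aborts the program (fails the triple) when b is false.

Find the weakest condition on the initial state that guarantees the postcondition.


Working backward. After the program, ¬y must hold.
Before h := y: ¬y
Before y := q: ¬q
Before q := (¬y) ∨ (¬seen): ¬((¬y) ∨ (¬seen))
Before assert seen: seen ∧ (¬((¬y) ∨ (¬seen)))
Answer: WP = seen ∧ (¬((¬y) ∨ (¬seen)))


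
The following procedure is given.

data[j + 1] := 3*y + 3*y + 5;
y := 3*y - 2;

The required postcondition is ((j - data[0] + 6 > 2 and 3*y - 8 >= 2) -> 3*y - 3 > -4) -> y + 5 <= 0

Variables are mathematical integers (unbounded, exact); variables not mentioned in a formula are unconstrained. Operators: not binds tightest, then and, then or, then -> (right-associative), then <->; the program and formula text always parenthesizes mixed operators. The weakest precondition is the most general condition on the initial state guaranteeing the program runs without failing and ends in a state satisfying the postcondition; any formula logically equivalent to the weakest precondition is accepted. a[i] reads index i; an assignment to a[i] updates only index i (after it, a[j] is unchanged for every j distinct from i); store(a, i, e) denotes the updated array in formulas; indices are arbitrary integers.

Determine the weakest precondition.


Working backward. After the program, the postcondition ((j - data[0] + 6 > 2 and 3*y - 8 >= 2) -> 3*y - 3 > -4) -> y + 5 <= 0 must hold; in canonical form it is ((j > data[0] - 4 and 3*y >= 10) -> 3*y > -1) -> y <= -5.
Before y := 3*y - 2: ((j > data[0] - 4 and 9*y >= 16) -> 9*y > 5) -> 3*y <= -3
Before data[j + 1] := 3*y + 3*y + 5: ((j > store(data, j + 1, 6*y + 5)[0] - 4 and 9*y >= 16) -> 9*y > 5) -> 3*y <= -3
Answer: WP = ((j > store(data, j + 1, 6*y + 5)[0] - 4 and 9*y >= 16) -> 9*y > 5) -> 3*y <= -3


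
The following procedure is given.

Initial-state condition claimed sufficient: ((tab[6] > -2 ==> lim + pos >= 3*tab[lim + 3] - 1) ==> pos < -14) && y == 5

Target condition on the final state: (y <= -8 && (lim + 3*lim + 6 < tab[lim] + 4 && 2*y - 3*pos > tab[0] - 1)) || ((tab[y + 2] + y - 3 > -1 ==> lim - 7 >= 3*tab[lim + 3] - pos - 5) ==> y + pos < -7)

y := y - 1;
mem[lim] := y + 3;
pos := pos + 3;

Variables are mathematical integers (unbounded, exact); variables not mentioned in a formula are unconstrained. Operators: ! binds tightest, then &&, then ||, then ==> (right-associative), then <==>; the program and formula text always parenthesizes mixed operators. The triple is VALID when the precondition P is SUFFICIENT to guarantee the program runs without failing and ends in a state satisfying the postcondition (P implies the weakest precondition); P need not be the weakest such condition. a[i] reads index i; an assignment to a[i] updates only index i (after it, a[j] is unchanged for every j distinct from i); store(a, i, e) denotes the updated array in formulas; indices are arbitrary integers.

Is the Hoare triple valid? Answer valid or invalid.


Working backward. After the program, the postcondition (y <= -8 && (lim + 3*lim + 6 < tab[lim] + 4 && 2*y - 3*pos > tab[0] - 1)) || ((tab[y + 2] + y - 3 > -1 ==> lim - 7 >= 3*tab[lim + 3] - pos - 5) ==> y + pos < -7) must hold; in canonical form it is (y <= -8 && 4*lim < tab[lim] - 2 && 2*y > tab[0] + 3*pos - 1) || ((tab[y + 2] + y > 2 ==> lim + pos >= 3*tab[lim + 3] + 2) ==> pos + y < -7).
Before pos := pos + 3: (y <= -8 && 4*lim < tab[lim] - 2 && 2*y > tab[0] + 3*pos + 8) || ((tab[y + 2] + y > 2 ==> lim + pos >= 3*tab[lim + 3] - 1) ==> pos + y < -10)
Before mem[lim] := y + 3: (y <= -8 && 4*lim < tab[lim] - 2 && 2*y > tab[0] + 3*pos + 8) || ((tab[y + 2] + y > 2 ==> lim + pos >= 3*tab[lim + 3] - 1) ==> pos + y < -10)
Before y := y - 1: (y <= -7 && 4*lim < tab[lim] - 2 && 2*y > tab[0] + 3*pos + 10) || ((tab[y + 1] + y > 3 ==> lim + pos >= 3*tab[lim + 3] - 1) ==> pos + y < -9)
The weakest precondition is (y <= -7 && 4*lim < tab[lim] - 2 && 2*y > tab[0] + 3*pos + 10) || ((tab[y + 1] + y > 3 ==> lim + pos >= 3*tab[lim + 3] - 1) ==> pos + y < -9).
Check whether ((tab[6] > -2 ==> lim + pos >= 3*tab[lim + 3] - 1) ==> pos < -14) && y == 5 implies it.
Every state satisfying the precondition satisfies the weakest precondition: the implication holds.
Answer: valid


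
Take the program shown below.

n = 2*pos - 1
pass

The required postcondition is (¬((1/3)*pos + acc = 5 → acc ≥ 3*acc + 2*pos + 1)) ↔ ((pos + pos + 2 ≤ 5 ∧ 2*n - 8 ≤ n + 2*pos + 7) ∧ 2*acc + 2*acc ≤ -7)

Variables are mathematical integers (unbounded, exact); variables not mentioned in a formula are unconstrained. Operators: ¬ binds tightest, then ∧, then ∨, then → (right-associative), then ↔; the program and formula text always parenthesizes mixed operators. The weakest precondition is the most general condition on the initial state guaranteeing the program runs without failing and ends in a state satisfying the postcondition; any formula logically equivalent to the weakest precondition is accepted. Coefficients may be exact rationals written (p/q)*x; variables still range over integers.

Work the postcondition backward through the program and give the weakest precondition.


Working backward. After the program, the postcondition (¬((1/3)*pos + acc = 5 → acc ≥ 3*acc + 2*pos + 1)) ↔ ((pos + pos + 2 ≤ 5 ∧ 2*n - 8 ≤ n + 2*pos + 7) ∧ 2*acc + 2*acc ≤ -7) must hold; in canonical form it is (¬(acc + (1/3)*pos = 5 → 2*acc + 2*pos ≤ -1)) ↔ (2*pos ≤ 3 ∧ n ≤ 2*pos + 15 ∧ 4*acc ≤ -7).
Before skip: (¬(acc + (1/3)*pos = 5 → 2*acc + 2*pos ≤ -1)) ↔ (2*pos ≤ 3 ∧ n ≤ 2*pos + 15 ∧ 4*acc ≤ -7)
Before n := 2*pos - 1: (¬(acc + (1/3)*pos = 5 → 2*acc + 2*pos ≤ -1)) ↔ (2*pos ≤ 3 ∧ 4*acc ≤ -7)
Answer: WP = (¬(acc + (1/3)*pos = 5 → 2*acc + 2*pos ≤ -1)) ↔ (2*pos ≤ 3 ∧ 4*acc ≤ -7)


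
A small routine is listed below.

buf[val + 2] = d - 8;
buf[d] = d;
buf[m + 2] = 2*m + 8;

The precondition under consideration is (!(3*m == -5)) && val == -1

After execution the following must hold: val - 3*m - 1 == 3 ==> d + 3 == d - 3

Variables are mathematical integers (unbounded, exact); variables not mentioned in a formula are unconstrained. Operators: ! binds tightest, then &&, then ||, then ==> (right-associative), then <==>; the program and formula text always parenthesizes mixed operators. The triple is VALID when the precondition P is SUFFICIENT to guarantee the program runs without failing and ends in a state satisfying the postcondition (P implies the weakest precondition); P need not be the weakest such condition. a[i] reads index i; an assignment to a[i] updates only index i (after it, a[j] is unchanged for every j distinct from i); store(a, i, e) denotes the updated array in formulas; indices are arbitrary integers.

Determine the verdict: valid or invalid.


Working backward. After the program, the postcondition val - 3*m - 1 == 3 ==> d + 3 == d - 3 must hold; in canonical form it is !(val == 3*m + 4).
Before buf[m + 2] := 2*m + 8: !(val == 3*m + 4)
Before buf[d] := d: !(val == 3*m + 4)
Before buf[val + 2] := d - 8: !(val == 3*m + 4)
The weakest precondition is !(val == 3*m + 4).
Check whether (!(3*m == -5)) && val == -1 implies it.
Every state satisfying the precondition satisfies the weakest precondition: the implication holds.
Answer: valid


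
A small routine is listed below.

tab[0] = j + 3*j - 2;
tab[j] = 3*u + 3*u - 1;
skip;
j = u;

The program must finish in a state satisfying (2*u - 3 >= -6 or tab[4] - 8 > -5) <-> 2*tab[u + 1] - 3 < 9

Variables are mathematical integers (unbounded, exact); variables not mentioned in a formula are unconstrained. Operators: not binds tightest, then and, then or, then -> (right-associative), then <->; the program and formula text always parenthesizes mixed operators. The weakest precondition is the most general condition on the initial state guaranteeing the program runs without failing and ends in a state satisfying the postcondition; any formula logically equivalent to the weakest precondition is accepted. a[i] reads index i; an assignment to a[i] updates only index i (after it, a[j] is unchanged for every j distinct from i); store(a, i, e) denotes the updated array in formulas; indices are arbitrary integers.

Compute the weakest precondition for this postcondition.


Working backward. After the program, the postcondition (2*u - 3 >= -6 or tab[4] - 8 > -5) <-> 2*tab[u + 1] - 3 < 9 must hold; in canonical form it is (2*u >= -3 or tab[4] > 3) <-> 2*tab[u + 1] < 12.
Before j := u: (2*u >= -3 or tab[4] > 3) <-> 2*tab[u + 1] < 12
Before skip: (2*u >= -3 or tab[4] > 3) <-> 2*tab[u + 1] < 12
Before tab[j] := 3*u + 3*u - 1: (2*u >= -3 or store(tab, j, 6*u - 1)[4] > 3) <-> 2*store(tab, j, 6*u - 1)[u + 1] < 12
Before tab[0] := j + 3*j - 2: (2*u >= -3 or store(store(tab, 0, 4*j - 2), j, 6*u - 1)[4] > 3) <-> 2*store(store(tab, 0, 4*j - 2), j, 6*u - 1)[u + 1] < 12
Answer: WP = (2*u >= -3 or store(store(tab, 0, 4*j - 2), j, 6*u - 1)[4] > 3) <-> 2*store(store(tab, 0, 4*j - 2), j, 6*u - 1)[u + 1] < 12


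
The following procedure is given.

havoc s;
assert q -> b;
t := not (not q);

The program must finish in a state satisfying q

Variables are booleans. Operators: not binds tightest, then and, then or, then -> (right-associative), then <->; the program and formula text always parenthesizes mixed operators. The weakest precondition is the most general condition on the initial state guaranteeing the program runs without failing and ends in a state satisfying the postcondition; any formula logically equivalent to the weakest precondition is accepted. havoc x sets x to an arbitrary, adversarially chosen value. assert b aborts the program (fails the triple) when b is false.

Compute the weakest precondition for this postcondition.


Working backward. After the program, q must hold.
Before t := not (not q): q
Before assert q -> b: (q -> b) and q
Before havoc s: (q -> b) and q
Answer: WP = (q -> b) and q


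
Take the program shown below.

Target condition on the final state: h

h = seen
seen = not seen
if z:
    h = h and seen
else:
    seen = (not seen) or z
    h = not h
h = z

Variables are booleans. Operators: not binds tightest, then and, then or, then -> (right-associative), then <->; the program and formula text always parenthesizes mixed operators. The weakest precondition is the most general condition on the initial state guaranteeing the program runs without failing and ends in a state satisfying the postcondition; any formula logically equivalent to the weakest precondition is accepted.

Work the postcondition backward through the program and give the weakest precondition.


Working backward. After the program, h must hold.
Before h := z: z
Then branch requires z; else branch requires z.
Before the if: (not z) -> z
Before seen := not seen: (not z) -> z
Before h := seen: (not z) -> z
Answer: WP = (not z) -> z


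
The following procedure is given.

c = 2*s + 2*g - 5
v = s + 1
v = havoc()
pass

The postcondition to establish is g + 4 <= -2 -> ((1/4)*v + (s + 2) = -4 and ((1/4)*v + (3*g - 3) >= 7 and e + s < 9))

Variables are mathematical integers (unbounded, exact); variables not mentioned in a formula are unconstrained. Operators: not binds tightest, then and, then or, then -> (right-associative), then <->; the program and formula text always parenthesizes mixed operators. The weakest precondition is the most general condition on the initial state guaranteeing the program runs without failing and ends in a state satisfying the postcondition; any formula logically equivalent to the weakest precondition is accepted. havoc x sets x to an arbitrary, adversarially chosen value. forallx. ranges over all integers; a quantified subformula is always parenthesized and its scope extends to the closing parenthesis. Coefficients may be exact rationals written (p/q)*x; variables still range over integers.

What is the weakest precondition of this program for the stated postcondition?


Working backward. After the program, the postcondition g + 4 <= -2 -> ((1/4)*v + (s + 2) = -4 and ((1/4)*v + (3*g - 3) >= 7 and e + s < 9)) must hold; in canonical form it is g <= -6 -> (s + (1/4)*v = -6 and 3*g + (1/4)*v >= 10 and e + s < 9).
Before skip: g <= -6 -> (s + (1/4)*v = -6 and 3*g + (1/4)*v >= 10 and e + s < 9)
Before havoc v: forall v_1. (g <= -6 -> (s + (1/4)*v_1 = -6 and 3*g + (1/4)*v_1 >= 10 and e + s < 9))
Before v := s + 1: forall v_1. (g <= -6 -> (s + (1/4)*v_1 = -6 and 3*g + (1/4)*v_1 >= 10 and e + s < 9))
Before c := 2*s + 2*g - 5: forall v_1. (g <= -6 -> (s + (1/4)*v_1 = -6 and 3*g + (1/4)*v_1 >= 10 and e + s < 9))
Answer: WP = forall v_1. (g <= -6 -> (s + (1/4)*v_1 = -6 and 3*g + (1/4)*v_1 >= 10 and e + s < 9))


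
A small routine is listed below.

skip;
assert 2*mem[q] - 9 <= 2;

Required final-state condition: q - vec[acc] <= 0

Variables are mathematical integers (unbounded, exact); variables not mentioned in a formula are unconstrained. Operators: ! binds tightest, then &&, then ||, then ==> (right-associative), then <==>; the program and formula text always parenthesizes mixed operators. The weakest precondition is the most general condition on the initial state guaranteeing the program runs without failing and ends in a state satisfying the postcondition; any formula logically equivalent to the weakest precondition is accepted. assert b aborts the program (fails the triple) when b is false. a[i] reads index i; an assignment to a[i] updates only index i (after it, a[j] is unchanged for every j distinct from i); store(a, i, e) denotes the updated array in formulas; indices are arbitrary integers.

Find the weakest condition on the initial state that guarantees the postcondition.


Working backward. After the program, the postcondition q - vec[acc] <= 0 must hold; in canonical form it is q <= vec[acc].
Before assert 2*mem[q] - 9 <= 2: 2*mem[q] <= 11 && q <= vec[acc]
Before skip: 2*mem[q] <= 11 && q <= vec[acc]
Answer: WP = 2*mem[q] <= 11 && q <= vec[acc]


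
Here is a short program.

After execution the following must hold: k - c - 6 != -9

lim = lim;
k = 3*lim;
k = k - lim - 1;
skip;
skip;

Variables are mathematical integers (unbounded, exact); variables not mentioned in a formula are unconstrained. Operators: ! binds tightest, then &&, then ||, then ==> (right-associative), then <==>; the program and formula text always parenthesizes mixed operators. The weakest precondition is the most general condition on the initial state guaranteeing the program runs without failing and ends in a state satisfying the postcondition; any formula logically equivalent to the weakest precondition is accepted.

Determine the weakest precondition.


Working backward. After the program, the postcondition k - c - 6 != -9 must hold; in canonical form it is k != c - 3.
Before skip: k != c - 3
Before skip: k != c - 3
Before k := k - lim - 1: k != c + lim - 2
Before k := 3*lim: 2*lim != c - 2
Before lim := lim: 2*lim != c - 2
Answer: WP = 2*lim != c - 2


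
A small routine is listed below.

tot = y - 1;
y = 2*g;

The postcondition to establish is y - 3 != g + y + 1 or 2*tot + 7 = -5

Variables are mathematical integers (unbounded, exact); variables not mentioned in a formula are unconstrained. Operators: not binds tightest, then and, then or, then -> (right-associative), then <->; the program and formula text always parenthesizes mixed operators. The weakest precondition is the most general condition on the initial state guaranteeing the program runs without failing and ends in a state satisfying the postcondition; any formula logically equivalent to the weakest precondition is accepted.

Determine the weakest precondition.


Working backward. After the program, the postcondition y - 3 != g + y + 1 or 2*tot + 7 = -5 must hold; in canonical form it is g != -4 or 2*tot = -12.
Before y := 2*g: g != -4 or 2*tot = -12
Before tot := y - 1: g != -4 or 2*y = -10
Answer: WP = g != -4 or 2*y = -10


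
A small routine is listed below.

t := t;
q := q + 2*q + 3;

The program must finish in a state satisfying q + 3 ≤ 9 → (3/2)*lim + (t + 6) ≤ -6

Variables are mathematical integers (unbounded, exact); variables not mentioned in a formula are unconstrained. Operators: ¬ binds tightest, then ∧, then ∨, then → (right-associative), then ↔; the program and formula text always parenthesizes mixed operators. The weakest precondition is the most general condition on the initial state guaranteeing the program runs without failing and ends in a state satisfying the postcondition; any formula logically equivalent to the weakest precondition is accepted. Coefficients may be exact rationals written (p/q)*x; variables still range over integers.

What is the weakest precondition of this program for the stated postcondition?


Working backward. After the program, the postcondition q + 3 ≤ 9 → (3/2)*lim + (t + 6) ≤ -6 must hold; in canonical form it is q ≤ 6 → (3/2)*lim + t ≤ -12.
Before q := q + 2*q + 3: 3*q ≤ 3 → (3/2)*lim + t ≤ -12
Before t := t: 3*q ≤ 3 → (3/2)*lim + t ≤ -12
Answer: WP = 3*q ≤ 3 → (3/2)*lim + t ≤ -12


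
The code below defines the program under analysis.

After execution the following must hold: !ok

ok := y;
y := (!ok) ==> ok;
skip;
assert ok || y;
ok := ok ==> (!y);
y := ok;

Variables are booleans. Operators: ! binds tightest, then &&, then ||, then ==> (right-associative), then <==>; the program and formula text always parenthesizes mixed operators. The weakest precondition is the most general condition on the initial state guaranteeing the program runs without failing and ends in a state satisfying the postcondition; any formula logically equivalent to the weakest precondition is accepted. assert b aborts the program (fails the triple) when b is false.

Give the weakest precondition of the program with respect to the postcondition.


Working backward. After the program, !ok must hold.
Before y := ok: !ok
Before ok := ok ==> (!y): !(ok ==> (!y))
Before assert ok || y: (ok || y) && (!(ok ==> (!y)))
Before skip: (ok || y) && (!(ok ==> (!y)))
Before y := (!ok) ==> ok: (ok || ((!ok) ==> ok)) && (!(ok ==> (!((!ok) ==> ok))))
Before ok := y: (y || ((!y) ==> y)) && (!(y ==> (!((!y) ==> y))))
Answer: WP = (y || ((!y) ==> y)) && (!(y ==> (!((!y) ==> y))))


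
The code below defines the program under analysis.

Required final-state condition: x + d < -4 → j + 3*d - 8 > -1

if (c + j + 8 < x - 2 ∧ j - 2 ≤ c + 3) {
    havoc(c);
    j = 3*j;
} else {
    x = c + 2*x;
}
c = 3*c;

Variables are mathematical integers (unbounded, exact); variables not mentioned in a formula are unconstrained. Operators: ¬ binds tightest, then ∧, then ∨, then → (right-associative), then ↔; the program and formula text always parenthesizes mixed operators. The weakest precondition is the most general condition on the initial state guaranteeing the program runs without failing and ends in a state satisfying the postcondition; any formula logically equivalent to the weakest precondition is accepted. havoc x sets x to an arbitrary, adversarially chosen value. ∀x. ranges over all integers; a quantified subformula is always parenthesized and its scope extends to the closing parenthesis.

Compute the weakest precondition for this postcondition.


Working backward. After the program, the postcondition x + d < -4 → j + 3*d - 8 > -1 must hold; in canonical form it is d + x < -4 → 3*d + j > 7.
Before c := 3*c: d + x < -4 → 3*d + j > 7
Then branch requires d + x < -4 → 3*d + 3*j > 7; else branch requires c + d + 2*x < -4 → 3*d + j > 7.
Before the if: ((c + j < x - 10 ∧ j ≤ c + 5) → (d + x < -4 → 3*d + 3*j > 7)) ∧ ((¬(c + j < x - 10 ∧ j ≤ c + 5)) → (c + d + 2*x < -4 → 3*d + j > 7))
Answer: WP = ((c + j < x - 10 ∧ j ≤ c + 5) → (d + x < -4 → 3*d + 3*j > 7)) ∧ ((¬(c + j < x - 10 ∧ j ≤ c + 5)) → (c + d + 2*x < -4 → 3*d + j > 7))


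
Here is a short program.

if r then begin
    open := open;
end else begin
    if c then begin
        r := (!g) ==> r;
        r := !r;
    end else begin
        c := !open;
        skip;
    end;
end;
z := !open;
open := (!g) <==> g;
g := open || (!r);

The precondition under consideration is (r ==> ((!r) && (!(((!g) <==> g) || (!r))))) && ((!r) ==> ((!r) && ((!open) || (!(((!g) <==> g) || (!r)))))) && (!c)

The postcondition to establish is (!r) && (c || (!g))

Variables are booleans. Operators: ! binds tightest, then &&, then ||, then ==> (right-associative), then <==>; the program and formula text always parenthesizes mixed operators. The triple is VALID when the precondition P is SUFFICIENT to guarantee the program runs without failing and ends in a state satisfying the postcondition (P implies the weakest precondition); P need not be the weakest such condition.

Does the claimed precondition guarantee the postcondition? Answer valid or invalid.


Working backward. After the program, (!r) && (c || (!g)) must hold.
Before g := open || (!r): (!r) && (c || (!(open || (!r))))
Before open := (!g) <==> g: (!r) && (c || (!(((!g) <==> g) || (!r))))
Before z := !open: (!r) && (c || (!(((!g) <==> g) || (!r))))
Then branch requires (!r) && (c || (!(((!g) <==> g) || (!r)))); else branch requires (c ==> (((!g) ==> r) && (c || (!(((!g) <==> g) || ((!g) ==> r)))))) && ((!c) ==> ((!r) && ((!open) || (!(((!g) <==> g) || (!r)))))).
Before the if: (r ==> ((!r) && (c || (!(((!g) <==> g) || (!r)))))) && ((!r) ==> ((c ==> (((!g) ==> r) && (c || (!(((!g) <==> g) || ((!g) ==> r)))))) && ((!c) ==> ((!r) && ((!open) || (!(((!g) <==> g) || (!r))))))))
The weakest precondition is (r ==> ((!r) && (c || (!(((!g) <==> g) || (!r)))))) && ((!r) ==> ((c ==> (((!g) ==> r) && (c || (!(((!g) <==> g) || ((!g) ==> r)))))) && ((!c) ==> ((!r) && ((!open) || (!(((!g) <==> g) || (!r)))))))).
Check whether (r ==> ((!r) && (!(((!g) <==> g) || (!r))))) && ((!r) ==> ((!r) && ((!open) || (!(((!g) <==> g) || (!r)))))) && (!c) implies it.
Every state satisfying the precondition satisfies the weakest precondition: the implication holds.
Answer: valid


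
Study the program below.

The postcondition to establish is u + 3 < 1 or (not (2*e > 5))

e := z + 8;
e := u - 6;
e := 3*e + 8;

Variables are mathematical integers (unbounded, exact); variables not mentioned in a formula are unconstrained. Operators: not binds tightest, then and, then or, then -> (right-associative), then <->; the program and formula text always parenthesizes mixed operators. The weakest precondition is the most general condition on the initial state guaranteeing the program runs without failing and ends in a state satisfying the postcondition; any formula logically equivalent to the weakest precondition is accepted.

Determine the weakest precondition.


Working backward. After the program, the postcondition u + 3 < 1 or (not (2*e > 5)) must hold; in canonical form it is u < -2 or (not (2*e > 5)).
Before e := 3*e + 8: u < -2 or (not (6*e > -11))
Before e := u - 6: u < -2 or (not (6*u > 25))
Before e := z + 8: u < -2 or (not (6*u > 25))
Answer: WP = u < -2 or (not (6*u > 25))


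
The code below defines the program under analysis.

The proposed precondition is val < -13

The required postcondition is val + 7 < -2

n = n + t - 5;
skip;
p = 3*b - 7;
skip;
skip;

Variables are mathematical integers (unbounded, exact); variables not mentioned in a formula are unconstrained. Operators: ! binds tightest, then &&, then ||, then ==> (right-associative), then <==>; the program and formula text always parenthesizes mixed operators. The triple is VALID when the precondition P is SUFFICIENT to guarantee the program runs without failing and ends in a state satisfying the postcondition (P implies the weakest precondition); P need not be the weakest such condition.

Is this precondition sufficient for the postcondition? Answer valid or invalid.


Working backward. After the program, the postcondition val + 7 < -2 must hold; in canonical form it is val < -9.
Before skip: val < -9
Before skip: val < -9
Before p := 3*b - 7: val < -9
Before skip: val < -9
Before n := n + t - 5: val < -9
The weakest precondition is val < -9.
Check whether val < -13 implies it.
Every state satisfying the precondition satisfies the weakest precondition: the implication holds.
Answer: valid


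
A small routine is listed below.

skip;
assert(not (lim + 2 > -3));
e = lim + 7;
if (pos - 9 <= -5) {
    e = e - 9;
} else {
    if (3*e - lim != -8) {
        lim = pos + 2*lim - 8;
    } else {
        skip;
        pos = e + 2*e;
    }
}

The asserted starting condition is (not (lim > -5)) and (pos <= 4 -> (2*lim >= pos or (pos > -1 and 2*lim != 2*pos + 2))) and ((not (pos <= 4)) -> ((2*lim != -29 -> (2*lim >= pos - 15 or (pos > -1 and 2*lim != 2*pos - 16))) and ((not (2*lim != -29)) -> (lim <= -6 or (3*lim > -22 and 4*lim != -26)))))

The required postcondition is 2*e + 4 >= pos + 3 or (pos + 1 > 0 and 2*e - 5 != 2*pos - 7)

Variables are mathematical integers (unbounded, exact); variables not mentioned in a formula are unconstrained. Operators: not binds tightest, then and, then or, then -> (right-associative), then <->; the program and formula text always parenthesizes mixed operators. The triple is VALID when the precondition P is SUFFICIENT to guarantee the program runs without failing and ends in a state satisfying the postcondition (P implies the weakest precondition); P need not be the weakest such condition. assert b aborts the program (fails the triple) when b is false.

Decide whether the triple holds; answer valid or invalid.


Working backward. After the program, the postcondition 2*e + 4 >= pos + 3 or (pos + 1 > 0 and 2*e - 5 != 2*pos - 7) must hold; in canonical form it is 2*e >= pos - 1 or (pos > -1 and 2*e != 2*pos - 2).
Then branch requires 2*e >= pos + 17 or (pos > -1 and 2*e != 2*pos + 16); else branch requires (3*e != lim - 8 -> (2*e >= pos - 1 or (pos > -1 and 2*e != 2*pos - 2))) and ((not (3*e != lim - 8)) -> (e <= 1 or (3*e > -1 and 4*e != 2))).
Before the if: (pos <= 4 -> (2*e >= pos + 17 or (pos > -1 and 2*e != 2*pos + 16))) and ((not (pos <= 4)) -> ((3*e != lim - 8 -> (2*e >= pos - 1 or (pos > -1 and 2*e != 2*pos - 2))) and ((not (3*e != lim - 8)) -> (e <= 1 or (3*e > -1 and 4*e != 2)))))
Before e := lim + 7: (pos <= 4 -> (2*lim >= pos + 3 or (pos > -1 and 2*lim != 2*pos + 2))) and ((not (pos <= 4)) -> ((2*lim != -29 -> (2*lim >= pos - 15 or (pos > -1 and 2*lim != 2*pos - 16))) and ((not (2*lim != -29)) -> (lim <= -6 or (3*lim > -22 and 4*lim != -26)))))
Before assert not (lim + 2 > -3): (not (lim > -5)) and (pos <= 4 -> (2*lim >= pos + 3 or (pos > -1 and 2*lim != 2*pos + 2))) and ((not (pos <= 4)) -> ((2*lim != -29 -> (2*lim >= pos - 15 or (pos > -1 and 2*lim != 2*pos - 16))) and ((not (2*lim != -29)) -> (lim <= -6 or (3*lim > -22 and 4*lim != -26)))))
Before skip: (not (lim > -5)) and (pos <= 4 -> (2*lim >= pos + 3 or (pos > -1 and 2*lim != 2*pos + 2))) and ((not (pos <= 4)) -> ((2*lim != -29 -> (2*lim >= pos - 15 or (pos > -1 and 2*lim != 2*pos - 16))) and ((not (2*lim != -29)) -> (lim <= -6 or (3*lim > -22 and 4*lim != -26)))))
The weakest precondition is (not (lim > -5)) and (pos <= 4 -> (2*lim >= pos + 3 or (pos > -1 and 2*lim != 2*pos + 2))) and ((not (pos <= 4)) -> ((2*lim != -29 -> (2*lim >= pos - 15 or (pos > -1 and 2*lim != 2*pos - 16))) and ((not (2*lim != -29)) -> (lim <= -6 or (3*lim > -22 and 4*lim != -26))))).
Check whether (not (lim > -5)) and (pos <= 4 -> (2*lim >= pos or (pos > -1 and 2*lim != 2*pos + 2))) and ((not (pos <= 4)) -> ((2*lim != -29 -> (2*lim >= pos - 15 or (pos > -1 and 2*lim != 2*pos - 16))) and ((not (2*lim != -29)) -> (lim <= -6 or (3*lim > -22 and 4*lim != -26))))) implies it.
Countermodel: at the initial state lim = -5, pos = -10, the precondition holds but the weakest precondition fails.
Answer: invalid


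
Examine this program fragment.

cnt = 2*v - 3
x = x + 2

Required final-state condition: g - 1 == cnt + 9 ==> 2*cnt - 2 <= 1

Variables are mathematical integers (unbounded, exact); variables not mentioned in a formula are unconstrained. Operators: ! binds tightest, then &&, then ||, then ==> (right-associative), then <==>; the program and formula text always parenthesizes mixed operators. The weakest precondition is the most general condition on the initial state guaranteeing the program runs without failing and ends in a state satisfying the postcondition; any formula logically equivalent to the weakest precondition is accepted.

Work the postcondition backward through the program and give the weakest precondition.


Working backward. After the program, the postcondition g - 1 == cnt + 9 ==> 2*cnt - 2 <= 1 must hold; in canonical form it is g == cnt + 10 ==> 2*cnt <= 3.
Before x := x + 2: g == cnt + 10 ==> 2*cnt <= 3
Before cnt := 2*v - 3: g == 2*v + 7 ==> 4*v <= 9
Answer: WP = g == 2*v + 7 ==> 4*v <= 9


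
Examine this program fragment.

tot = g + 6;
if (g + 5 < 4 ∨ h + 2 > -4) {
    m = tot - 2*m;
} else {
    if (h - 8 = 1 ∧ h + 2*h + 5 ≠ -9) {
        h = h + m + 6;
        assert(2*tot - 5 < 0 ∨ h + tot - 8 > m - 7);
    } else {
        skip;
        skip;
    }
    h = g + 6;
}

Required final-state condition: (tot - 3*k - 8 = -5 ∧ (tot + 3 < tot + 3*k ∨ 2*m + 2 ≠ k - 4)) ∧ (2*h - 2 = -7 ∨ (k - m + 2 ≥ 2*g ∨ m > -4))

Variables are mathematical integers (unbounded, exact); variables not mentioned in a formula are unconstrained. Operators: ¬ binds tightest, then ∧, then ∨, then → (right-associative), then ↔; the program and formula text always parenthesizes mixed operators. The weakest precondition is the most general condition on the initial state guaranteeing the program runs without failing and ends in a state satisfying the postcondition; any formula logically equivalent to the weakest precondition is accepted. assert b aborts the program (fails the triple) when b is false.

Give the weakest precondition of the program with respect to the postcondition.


Working backward. After the program, the postcondition (tot - 3*k - 8 = -5 ∧ (tot + 3 < tot + 3*k ∨ 2*m + 2 ≠ k - 4)) ∧ (2*h - 2 = -7 ∨ (k - m + 2 ≥ 2*g ∨ m > -4)) must hold; in canonical form it is tot = 3*k + 3 ∧ (3*k > 3 ∨ 2*m ≠ k - 6) ∧ (2*h = -5 ∨ k ≥ 2*g + m - 2 ∨ m > -4).
Then branch requires tot = 3*k + 3 ∧ (3*k > 3 ∨ 2*tot ≠ k + 4*m - 6) ∧ (2*h = -5 ∨ k + 2*m ≥ 2*g + tot - 2 ∨ tot > 2*m - 4); else branch requires ((h = 9 ∧ 3*h ≠ -14) → ((2*tot < 5 ∨ h + tot > -5) ∧ tot = 3*k + 3 ∧ (3*k > 3 ∨ 2*m ≠ k - 6) ∧ (2*g = -17 ∨ k ≥ 2*g + m - 2 ∨ m > -4))) ∧ ((¬(h = 9 ∧ 3*h ≠ -14)) → (tot = 3*k + 3 ∧ (3*k > 3 ∨ 2*m ≠ k - 6) ∧ (2*g = -17 ∨ k ≥ 2*g + m - 2 ∨ m > -4))).
Before the if: ((g < -1 ∨ h > -6) → (tot = 3*k + 3 ∧ (3*k > 3 ∨ 2*tot ≠ k + 4*m - 6) ∧ (2*h = -5 ∨ k + 2*m ≥ 2*g + tot - 2 ∨ tot > 2*m - 4))) ∧ ((¬(g < -1 ∨ h > -6)) → (((h = 9 ∧ 3*h ≠ -14) → ((2*tot < 5 ∨ h + tot > -5) ∧ tot = 3*k + 3 ∧ (3*k > 3 ∨ 2*m ≠ k - 6) ∧ (2*g = -17 ∨ k ≥ 2*g + m - 2 ∨ m > -4))) ∧ ((¬(h = 9 ∧ 3*h ≠ -14)) → (tot = 3*k + 3 ∧ (3*k > 3 ∨ 2*m ≠ k - 6) ∧ (2*g = -17 ∨ k ≥ 2*g + m - 2 ∨ m > -4)))))
Before tot := g + 6: ((g < -1 ∨ h > -6) → (g = 3*k - 3 ∧ (3*k > 3 ∨ 2*g ≠ k + 4*m - 18) ∧ (2*h = -5 ∨ k + 2*m ≥ 3*g + 4 ∨ g > 2*m - 10))) ∧ ((¬(g < -1 ∨ h > -6)) → (((h = 9 ∧ 3*h ≠ -14) → ((2*g < -7 ∨ g + h > -11) ∧ g = 3*k - 3 ∧ (3*k > 3 ∨ 2*m ≠ k - 6) ∧ (2*g = -17 ∨ k ≥ 2*g + m - 2 ∨ m > -4))) ∧ ((¬(h = 9 ∧ 3*h ≠ -14)) → (g = 3*k - 3 ∧ (3*k > 3 ∨ 2*m ≠ k - 6) ∧ (2*g = -17 ∨ k ≥ 2*g + m - 2 ∨ m > -4)))))
Answer: WP = ((g < -1 ∨ h > -6) → (g = 3*k - 3 ∧ (3*k > 3 ∨ 2*g ≠ k + 4*m - 18) ∧ (2*h = -5 ∨ k + 2*m ≥ 3*g + 4 ∨ g > 2*m - 10))) ∧ ((¬(g < -1 ∨ h > -6)) → (((h = 9 ∧ 3*h ≠ -14) → ((2*g < -7 ∨ g + h > -11) ∧ g = 3*k - 3 ∧ (3*k > 3 ∨ 2*m ≠ k - 6) ∧ (2*g = -17 ∨ k ≥ 2*g + m - 2 ∨ m > -4))) ∧ ((¬(h = 9 ∧ 3*h ≠ -14)) → (g = 3*k - 3 ∧ (3*k > 3 ∨ 2*m ≠ k - 6) ∧ (2*g = -17 ∨ k ≥ 2*g + m - 2 ∨ m > -4)))))


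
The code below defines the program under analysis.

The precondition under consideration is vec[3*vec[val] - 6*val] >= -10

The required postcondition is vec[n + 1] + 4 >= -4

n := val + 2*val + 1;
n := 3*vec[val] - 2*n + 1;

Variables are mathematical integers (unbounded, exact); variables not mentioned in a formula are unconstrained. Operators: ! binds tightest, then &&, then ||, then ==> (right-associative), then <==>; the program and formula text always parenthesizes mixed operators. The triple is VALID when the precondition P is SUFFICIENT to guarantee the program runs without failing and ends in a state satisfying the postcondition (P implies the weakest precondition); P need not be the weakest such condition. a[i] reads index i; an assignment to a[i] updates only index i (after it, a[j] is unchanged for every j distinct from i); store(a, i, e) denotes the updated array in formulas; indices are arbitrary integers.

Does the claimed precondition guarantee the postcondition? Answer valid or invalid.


Working backward. After the program, the postcondition vec[n + 1] + 4 >= -4 must hold; in canonical form it is vec[n + 1] >= -8.
Before n := 3*vec[val] - 2*n + 1: vec[3*vec[val] - 2*n + 2] >= -8
Before n := val + 2*val + 1: vec[3*vec[val] - 6*val] >= -8
The weakest precondition is vec[3*vec[val] - 6*val] >= -8.
Check whether vec[3*vec[val] - 6*val] >= -10 implies it.
Countermodel: at the initial state val = 0, vec = {[0] = 17422, [52266] = -9, elsewhere -9}, the precondition holds but the weakest precondition fails.
Answer: invalid


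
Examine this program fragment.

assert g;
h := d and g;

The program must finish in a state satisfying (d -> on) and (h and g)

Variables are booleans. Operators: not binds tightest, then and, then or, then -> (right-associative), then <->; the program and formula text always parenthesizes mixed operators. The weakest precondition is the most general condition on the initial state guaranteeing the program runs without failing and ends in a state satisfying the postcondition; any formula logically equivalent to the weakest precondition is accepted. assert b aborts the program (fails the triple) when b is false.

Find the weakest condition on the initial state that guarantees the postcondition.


Working backward. After the program, the postcondition (d -> on) and (h and g) must hold; in canonical form it is (d -> on) and h and g.
Before h := d and g: (d -> on) and d and g
Before assert g: g and (d -> on) and d
Answer: WP = g and (d -> on) and d
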